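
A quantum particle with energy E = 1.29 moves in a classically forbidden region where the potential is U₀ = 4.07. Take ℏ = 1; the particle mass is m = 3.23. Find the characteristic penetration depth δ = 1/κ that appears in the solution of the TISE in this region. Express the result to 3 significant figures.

Since E < U₀ the TISE in this region is ψ'' = κ²ψ with κ = √(2m(U₀ − E))/ℏ.
κ = √(2 × 3.23 × 2.78) = 4.238. The penetration depth is δ = 1/κ = 0.236.

δ = 0.236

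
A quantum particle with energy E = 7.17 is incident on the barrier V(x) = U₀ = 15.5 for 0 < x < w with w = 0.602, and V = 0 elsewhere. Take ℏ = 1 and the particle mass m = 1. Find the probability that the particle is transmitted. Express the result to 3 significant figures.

E < U₀: inside the barrier ψ ∝ e^{±κx} with κ = √(2m(U₀ − E))/ℏ = 4.082.
κw = 2.457, sinh(κw) = 5.793.
The exact tunnelling result is T⁻¹ = 1 + U₀² sinh²(κw) / [4E(U₀ − E)] = 34.75, so T = 0.0288.

T = 0.0288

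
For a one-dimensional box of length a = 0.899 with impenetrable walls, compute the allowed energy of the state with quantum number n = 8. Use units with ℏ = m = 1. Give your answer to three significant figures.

The infinite-well eigenfunctions ψ_n = √(2/a) sin(nπx/a) vanish at both walls, giving E_n = n²π²ℏ²/(2ma²).
E_8 = 8² × π² / (2 × 1 × 0.899²) = 390.8.

E = 391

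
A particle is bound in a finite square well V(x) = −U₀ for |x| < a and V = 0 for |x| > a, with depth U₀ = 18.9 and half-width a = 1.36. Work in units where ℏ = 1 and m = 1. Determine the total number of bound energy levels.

N = 6

The dimensionless depth is z₀ = a√(2mU₀)/ℏ = 1.36 × √(37.80) = 8.362.
The even/odd transcendental equations gain one root per π/2 in z₀, giving N = 1 + ⌊2z₀/π⌋ = 1 + ⌊5.323⌋ = 6.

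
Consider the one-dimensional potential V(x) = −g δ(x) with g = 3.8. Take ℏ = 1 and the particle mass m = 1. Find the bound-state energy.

E = -7.22

The bound state is ψ(x) = √κ e^{−κ|x|}. The derivative jump ψ'(0⁺) − ψ'(0⁻) = −(2mg/ℏ²)ψ(0) fixes κ = mg/ℏ² = 3.800.
Then E = −ℏ²κ²/(2m) = −mg²/(2ℏ²) = -7.220.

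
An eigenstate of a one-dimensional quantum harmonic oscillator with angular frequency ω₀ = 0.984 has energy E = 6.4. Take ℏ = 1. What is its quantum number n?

n = 6

E_n = ℏω₀(n + ½) ⇒ n = E/(ℏω₀) − ½ = 6.4/0.984 − 0.5 = 6.004 → n = 6.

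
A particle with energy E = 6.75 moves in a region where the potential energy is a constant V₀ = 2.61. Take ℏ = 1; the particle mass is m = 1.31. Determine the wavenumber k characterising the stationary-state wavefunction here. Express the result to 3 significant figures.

k = 3.29

With E > V₀ the solution is oscillatory, ψ ∝ e^{±ikx} with k = √(2m(E − V₀))/ℏ.
k = √(2 × 1.31 × 4.14) = 3.293.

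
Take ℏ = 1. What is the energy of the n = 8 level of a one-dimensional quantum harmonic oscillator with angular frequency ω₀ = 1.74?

The oscillator eigenvalues are E_n = ℏω₀(n + ½), so E_8 = 1.74 × 8.5 = 14.79.

E = 14.8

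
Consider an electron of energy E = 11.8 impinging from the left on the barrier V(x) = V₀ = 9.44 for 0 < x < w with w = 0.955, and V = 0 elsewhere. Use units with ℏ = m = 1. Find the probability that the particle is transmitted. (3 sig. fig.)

Above the barrier the interior wavenumber is k₂ = √(2m(E − V₀))/ℏ = 2.173, giving phase k₂w = 2.075.
Matching at both interfaces gives T⁻¹ = 1 + V₀² sin²(k₂w) / [4E(E − V₀)] = 1.613, hence T = 0.620.

T = 0.620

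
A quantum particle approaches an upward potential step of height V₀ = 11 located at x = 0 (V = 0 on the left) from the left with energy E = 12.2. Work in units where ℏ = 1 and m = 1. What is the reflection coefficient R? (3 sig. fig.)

R = 0.273

The wavenumbers are k₁ = √(2mE)/ℏ = 4.940 on the left and k₂ = √(2m(E − V₀))/ℏ = 1.549 on the right.
Matching ψ and ψ′ at x = 0 gives r = (k₁ − k₂)/(k₁ + k₂), so R = r² = 0.2730 and T = 1 − R = 0.7270.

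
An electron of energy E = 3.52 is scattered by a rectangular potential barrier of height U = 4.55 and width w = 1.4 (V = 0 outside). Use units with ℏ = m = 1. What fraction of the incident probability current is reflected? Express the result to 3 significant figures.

R = 0.950

E < U: inside the barrier ψ ∝ e^{±κx} with κ = √(2m(U − E))/ℏ = 1.435.
κw = 2.009, sinh(κw) = 3.662.
The exact tunnelling result is T⁻¹ = 1 + U² sinh²(κw) / [4E(U − E)] = 20.15, so T = 0.0496.
R = 1 − T = 0.950.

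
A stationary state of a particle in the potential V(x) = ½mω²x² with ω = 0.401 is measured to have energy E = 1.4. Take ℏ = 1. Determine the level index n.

n = 3

Invert E_n = (n + ½)ℏω: n = E/ℏω − ½ = 2.991, so n = 3.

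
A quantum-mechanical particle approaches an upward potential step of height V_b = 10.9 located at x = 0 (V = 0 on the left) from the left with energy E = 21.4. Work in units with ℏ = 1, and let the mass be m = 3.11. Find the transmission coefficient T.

T = 0.969

The wavenumbers are k₁ = √(2mE)/ℏ = 11.54 on the left and k₂ = √(2m(E − V_b))/ℏ = 8.081 on the right.
Matching ψ and ψ′ at x = 0 gives r = (k₁ − k₂)/(k₁ + k₂), so R = r² = 0.03103 and T = 1 − R = 0.9690.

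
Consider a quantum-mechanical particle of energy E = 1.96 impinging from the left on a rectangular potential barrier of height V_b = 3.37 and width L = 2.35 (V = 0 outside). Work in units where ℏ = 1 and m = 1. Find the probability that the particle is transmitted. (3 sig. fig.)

Since E < V_b the interior solution is evanescent with decay constant κ = √(2m(V_b − E))/ℏ = 1.679.
κL = 3.946, sinh(κL) = 25.86.
Matching ψ, ψ′ at both faces gives T = [1 + V_b² sinh²(κL) / (4E(V_b − E))]⁻¹ = 1/688.2 = 0.00145.

T = 0.00145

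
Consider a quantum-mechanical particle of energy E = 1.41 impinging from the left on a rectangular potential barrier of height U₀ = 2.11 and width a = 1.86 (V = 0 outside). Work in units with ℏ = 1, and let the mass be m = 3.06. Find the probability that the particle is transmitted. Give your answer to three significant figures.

E < U₀: inside the barrier ψ ∝ e^{±κx} with κ = √(2m(U₀ − E))/ℏ = 2.070.
κa = 3.850, sinh(κa) = 23.48.
The exact tunnelling result is T⁻¹ = 1 + U₀² sinh²(κa) / [4E(U₀ − E)] = 622.8, so T = 0.00161.

T = 0.00161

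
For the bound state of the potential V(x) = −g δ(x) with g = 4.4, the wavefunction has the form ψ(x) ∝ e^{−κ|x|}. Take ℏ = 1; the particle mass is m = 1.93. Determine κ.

Integrate −(ℏ²/2m)ψ'' − gδ(x)ψ = Eψ from −ε to +ε: the ψ'' term gives ψ'(0⁺) − ψ'(0⁻) and the δ term gives −(2mg/ℏ²)ψ(0).
With ψ ∝ e^{−κ|x|} this yields −2κ = −2mg/ℏ², so κ = mg/ℏ² = 8.492.

κ = 8.49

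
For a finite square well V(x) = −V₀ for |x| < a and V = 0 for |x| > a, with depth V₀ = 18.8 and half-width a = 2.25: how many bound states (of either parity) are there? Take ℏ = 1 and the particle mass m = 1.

N = 9

The dimensionless depth is z₀ = a√(2mV₀)/ℏ = 2.25 × √(37.60) = 13.80.
A new bound state (alternating even/odd) appears each time z₀ passes a multiple of π/2, so N = ⌊2z₀/π⌋ + 1 = ⌊8.783⌋ + 1 = 9.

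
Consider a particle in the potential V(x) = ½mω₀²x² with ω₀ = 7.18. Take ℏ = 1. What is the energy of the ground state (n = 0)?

Using E_n = (n + ½)ℏω₀: E_0 = 0.5 × 7.18 = 3.590.

E = 3.59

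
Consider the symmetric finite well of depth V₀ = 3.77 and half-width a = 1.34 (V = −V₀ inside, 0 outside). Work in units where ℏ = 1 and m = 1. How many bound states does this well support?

The dimensionless depth is z₀ = a√(2mV₀)/ℏ = 1.34 × √(7.540) = 3.680.
A new bound state (alternating even/odd) appears each time z₀ passes a multiple of π/2, so N = ⌊2z₀/π⌋ + 1 = ⌊2.342⌋ + 1 = 3.

N = 3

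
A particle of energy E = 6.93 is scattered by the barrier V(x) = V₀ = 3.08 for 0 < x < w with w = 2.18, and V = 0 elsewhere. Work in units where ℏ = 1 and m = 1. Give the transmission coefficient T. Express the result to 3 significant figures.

E > V₀: inside the barrier k₂ = √(2m(E − V₀))/ℏ = 2.775, k₂w = 6.049.
Matching at both interfaces gives T⁻¹ = 1 + V₀² sin²(k₂w) / [4E(E − V₀)] = 1.005, hence T = 0.995.

T = 0.995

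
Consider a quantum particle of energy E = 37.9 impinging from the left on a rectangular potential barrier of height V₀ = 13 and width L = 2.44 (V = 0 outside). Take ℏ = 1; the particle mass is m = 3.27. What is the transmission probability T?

E > V₀: inside the barrier k₂ = √(2m(E − V₀))/ℏ = 12.76, k₂L = 31.14.
Matching at both interfaces gives T⁻¹ = 1 + V₀² sin²(k₂L) / [4E(E − V₀)] = 1.003, hence T = 0.997.

T = 0.997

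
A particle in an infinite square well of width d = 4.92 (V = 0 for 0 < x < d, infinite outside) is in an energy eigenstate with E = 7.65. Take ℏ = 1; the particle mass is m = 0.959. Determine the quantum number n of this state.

n = 6

For an infinite well E_n = n²π²ℏ²/(2md²), so n = (d/πℏ)√(2mE).
n = (4.92/π) × √(2 × 0.959 × 7.65) = 5.999 → n = 6.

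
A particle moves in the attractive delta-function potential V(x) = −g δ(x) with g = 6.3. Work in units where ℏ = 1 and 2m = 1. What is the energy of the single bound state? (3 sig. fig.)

E = -9.92

For x ≠ 0 the bound state is ψ ∝ e^{−κ|x|}; integrating the TISE across the delta gives the cusp condition 2κ = 2mg/ℏ², so κ = 3.150.
Then E = −ℏ²κ²/(2m) = −mg²/(2ℏ²) = -9.923.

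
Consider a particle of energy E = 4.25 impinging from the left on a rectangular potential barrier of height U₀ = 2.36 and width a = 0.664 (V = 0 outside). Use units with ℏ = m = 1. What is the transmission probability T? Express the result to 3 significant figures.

Above the barrier the interior wavenumber is k₂ = √(2m(E − U₀))/ℏ = 1.944, giving phase k₂a = 1.291.
T = [1 + U₀² sin²(k₂a) / (4E(E − U₀))]⁻¹ = 1/1.160 = 0.862.

T = 0.862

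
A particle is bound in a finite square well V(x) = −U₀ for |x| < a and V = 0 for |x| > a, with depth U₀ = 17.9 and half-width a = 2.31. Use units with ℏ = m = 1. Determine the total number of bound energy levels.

Define the well-strength parameter z₀ = (a/ℏ)√(2mU₀) = 2.31 × √(2·1·17.9) = 13.82.
The even/odd transcendental equations gain one root per π/2 in z₀, giving N = 1 + ⌊2z₀/π⌋ = 1 + ⌊8.799⌋ = 9.

N = 9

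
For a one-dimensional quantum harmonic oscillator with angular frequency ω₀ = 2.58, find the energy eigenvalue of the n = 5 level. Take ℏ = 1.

The oscillator eigenvalues are E_n = ℏω₀(n + ½), so E_5 = 2.58 × 5.5 = 14.19.

E = 14.2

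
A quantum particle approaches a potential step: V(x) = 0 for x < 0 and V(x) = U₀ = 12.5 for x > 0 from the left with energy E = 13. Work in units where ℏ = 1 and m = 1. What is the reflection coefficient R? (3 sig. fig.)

On each side the TISE gives plane waves with k = √(2m(E − V))/ℏ: k₁ = √(2·1·13) = 5.099, k₂ = √(2·1·0.5) = 1.000.
Continuity of ψ and ψ′ at the step yields the reflection amplitude r = (k₁ − k₂)/(k₁ + k₂) = 0.6721; thus R = |r|² = 0.4517, T = 0.5483.

R = 0.452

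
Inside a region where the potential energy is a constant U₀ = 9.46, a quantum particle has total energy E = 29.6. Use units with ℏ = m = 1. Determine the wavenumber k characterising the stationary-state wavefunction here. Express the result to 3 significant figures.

With E > U₀ the solution is oscillatory, ψ ∝ e^{±ikx} with k = √(2m(E − U₀))/ℏ.
k = √(2 × 1 × 20.14) = 6.347.

k = 6.35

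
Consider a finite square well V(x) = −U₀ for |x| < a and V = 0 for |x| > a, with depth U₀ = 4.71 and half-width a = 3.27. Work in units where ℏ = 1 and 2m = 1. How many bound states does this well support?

N = 5

Define the well-strength parameter z₀ = (a/ℏ)√(2mU₀) = 3.27 × √(2·0.5·4.71) = 7.097.
The even/odd transcendental equations gain one root per π/2 in z₀, giving N = 1 + ⌊2z₀/π⌋ = 1 + ⌊4.518⌋ = 5.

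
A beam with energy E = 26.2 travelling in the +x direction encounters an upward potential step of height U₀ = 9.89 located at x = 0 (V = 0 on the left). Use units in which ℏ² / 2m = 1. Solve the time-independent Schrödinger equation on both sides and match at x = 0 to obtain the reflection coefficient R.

On each side the TISE gives plane waves with k = √(2m(E − V))/ℏ: k₁ = √(2·½·26.2) = 5.119, k₂ = √(2·½·16.31) = 4.039.
Continuity of ψ and ψ′ at the step yields the reflection amplitude r = (k₁ − k₂)/(k₁ + k₂) = 0.1179; thus R = |r|² = 0.01391, T = 0.9861.

R = 0.0139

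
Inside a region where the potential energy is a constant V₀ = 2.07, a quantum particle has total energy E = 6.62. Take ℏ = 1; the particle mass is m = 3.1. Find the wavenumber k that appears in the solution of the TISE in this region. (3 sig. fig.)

With E > V₀ the solution is oscillatory, ψ ∝ e^{±ikx} with k = √(2m(E − V₀))/ℏ.
k = √(2 × 3.1 × 4.55) = 5.311.

k = 5.31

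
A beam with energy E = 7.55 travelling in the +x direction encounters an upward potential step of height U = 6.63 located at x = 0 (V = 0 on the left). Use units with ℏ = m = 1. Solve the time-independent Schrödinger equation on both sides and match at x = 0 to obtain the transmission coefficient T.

On each side the TISE gives plane waves with k = √(2m(E − V))/ℏ: k₁ = √(2·1·7.55) = 3.886, k₂ = √(2·1·0.92) = 1.356.
Continuity of ψ and ψ′ at the step yields the reflection amplitude r = (k₁ − k₂)/(k₁ + k₂) = 0.4825; thus R = |r|² = 0.2328, T = 0.7672.

T = 0.767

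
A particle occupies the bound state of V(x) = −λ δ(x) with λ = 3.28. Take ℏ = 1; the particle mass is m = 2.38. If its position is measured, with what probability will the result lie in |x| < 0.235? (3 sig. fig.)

The normalised bound state is ψ = √κ e^{−κ|x|} with κ = mλ/ℏ² = 7.806.
P(|x| < d) = ∫_{−d}^{d} κ e^{−2κ|x|} dx = 1 − e^{−2κd} = 1 − e^{−3.669} = 0.9745.

P = 0.974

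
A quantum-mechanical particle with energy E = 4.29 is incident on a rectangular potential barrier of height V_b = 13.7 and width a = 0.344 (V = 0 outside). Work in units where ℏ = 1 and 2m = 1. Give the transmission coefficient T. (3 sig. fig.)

Since E < V_b the interior solution is evanescent with decay constant κ = √(2m(V_b − E))/ℏ = 3.068.
κa = 1.055, sinh(κa) = 1.262.
The exact tunnelling result is T⁻¹ = 1 + V_b² sinh²(κa) / [4E(V_b − E)] = 2.852, so T = 0.351.

T = 0.351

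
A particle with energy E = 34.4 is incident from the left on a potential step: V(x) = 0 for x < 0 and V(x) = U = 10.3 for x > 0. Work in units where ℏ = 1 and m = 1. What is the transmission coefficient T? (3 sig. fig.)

T = 0.992

On each side the TISE gives plane waves with k = √(2m(E − V))/ℏ: k₁ = √(2·1·34.4) = 8.295, k₂ = √(2·1·24.1) = 6.943.
Continuity of ψ and ψ′ at the step yields the reflection amplitude r = (k₁ − k₂)/(k₁ + k₂) = 0.08873; thus R = |r|² = 0.007873, T = 0.9921.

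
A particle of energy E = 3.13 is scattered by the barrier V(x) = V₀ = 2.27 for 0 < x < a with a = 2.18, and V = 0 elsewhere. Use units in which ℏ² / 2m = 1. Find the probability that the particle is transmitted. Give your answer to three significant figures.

T = 0.721

E > V₀: inside the barrier k₂ = √(2m(E − V₀))/ℏ = 0.9274, k₂a = 2.022.
T = [1 + V₀² sin²(k₂a) / (4E(E − V₀))]⁻¹ = 1/1.388 = 0.721.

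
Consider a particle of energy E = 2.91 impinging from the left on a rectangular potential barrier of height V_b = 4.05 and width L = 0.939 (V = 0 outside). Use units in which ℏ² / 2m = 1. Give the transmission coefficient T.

Since E < V_b the interior solution is evanescent with decay constant κ = √(2m(V_b − E))/ℏ = 1.068.
κL = 1.003, sinh(κL) = 1.179.
Matching ψ, ψ′ at both faces gives T = [1 + V_b² sinh²(κL) / (4E(V_b − E))]⁻¹ = 1/2.719 = 0.368.

T = 0.368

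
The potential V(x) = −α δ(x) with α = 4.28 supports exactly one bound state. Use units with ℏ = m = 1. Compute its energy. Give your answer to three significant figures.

The bound state is ψ(x) = √κ e^{−κ|x|}. The derivative jump ψ'(0⁺) − ψ'(0⁻) = −(2mα/ℏ²)ψ(0) fixes κ = mα/ℏ² = 4.280.
Then E = −ℏ²κ²/(2m) = −mα²/(2ℏ²) = -9.159.

E = -9.16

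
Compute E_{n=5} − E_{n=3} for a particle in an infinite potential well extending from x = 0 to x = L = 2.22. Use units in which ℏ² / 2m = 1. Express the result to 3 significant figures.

ΔE = 32.0

E_n = n²π²ℏ²/(2mL²), so ΔE = (5² − 3²) π²ℏ²/(2mL²).
ΔE = 16 × π² / (2 × 0.5 × 2.22²) = 32.04.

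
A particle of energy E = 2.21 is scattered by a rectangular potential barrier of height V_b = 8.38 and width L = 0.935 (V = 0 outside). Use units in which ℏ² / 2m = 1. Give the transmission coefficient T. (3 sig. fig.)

E < V_b: inside the barrier ψ ∝ e^{±κx} with κ = √(2m(V_b − E))/ℏ = 2.484.
κL = 2.322, sinh(κL) = 5.052.
The exact tunnelling result is T⁻¹ = 1 + V_b² sinh²(κL) / [4E(V_b − E)] = 33.85, so T = 0.0295.

T = 0.0295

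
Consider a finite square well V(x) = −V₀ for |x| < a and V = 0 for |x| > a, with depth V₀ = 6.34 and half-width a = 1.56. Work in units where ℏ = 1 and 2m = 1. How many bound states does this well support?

N = 3

Define the well-strength parameter z₀ = (a/ℏ)√(2mV₀) = 1.56 × √(2·0.5·6.34) = 3.928.
The even/odd transcendental equations gain one root per π/2 in z₀, giving N = 1 + ⌊2z₀/π⌋ = 1 + ⌊2.501⌋ = 3.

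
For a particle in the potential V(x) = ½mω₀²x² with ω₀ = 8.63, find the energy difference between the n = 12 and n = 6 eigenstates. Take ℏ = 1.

ΔE = 51.8

E_n = ℏω₀(n + ½), so ΔE = (12 − 6) ℏω₀ = 6 × 8.63 = 51.78.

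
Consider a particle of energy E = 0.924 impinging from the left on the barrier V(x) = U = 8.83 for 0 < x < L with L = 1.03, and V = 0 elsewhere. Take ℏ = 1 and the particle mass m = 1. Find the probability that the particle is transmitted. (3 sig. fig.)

Since E < U the interior solution is evanescent with decay constant κ = √(2m(U − E))/ℏ = 3.976.
κL = 4.096, sinh(κL) = 30.03.
Matching ψ, ψ′ at both faces gives T = [1 + U² sinh²(κL) / (4E(U − E))]⁻¹ = 1/2408 = 0.000415.

T = 0.000415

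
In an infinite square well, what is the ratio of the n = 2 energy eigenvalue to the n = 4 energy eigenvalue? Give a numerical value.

0.25

Since E_n ∝ n², the ratio is (2/4)² = 0.25.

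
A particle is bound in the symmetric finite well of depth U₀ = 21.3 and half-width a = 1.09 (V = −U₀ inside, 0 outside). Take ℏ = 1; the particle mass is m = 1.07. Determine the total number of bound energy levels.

Define the well-strength parameter z₀ = (a/ℏ)√(2mU₀) = 1.09 × √(2·1.07·21.3) = 7.359.
A new bound state (alternating even/odd) appears each time z₀ passes a multiple of π/2, so N = ⌊2z₀/π⌋ + 1 = ⌊4.685⌋ + 1 = 5.

N = 5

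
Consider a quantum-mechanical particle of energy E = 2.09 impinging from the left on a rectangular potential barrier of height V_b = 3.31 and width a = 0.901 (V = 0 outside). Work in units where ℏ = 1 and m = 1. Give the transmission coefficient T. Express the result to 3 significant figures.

T = 0.202

Since E < V_b the interior solution is evanescent with decay constant κ = √(2m(V_b − E))/ℏ = 1.562.
κa = 1.407, sinh(κa) = 1.920.
The exact tunnelling result is T⁻¹ = 1 + V_b² sinh²(κa) / [4E(V_b − E)] = 4.961, so T = 0.202.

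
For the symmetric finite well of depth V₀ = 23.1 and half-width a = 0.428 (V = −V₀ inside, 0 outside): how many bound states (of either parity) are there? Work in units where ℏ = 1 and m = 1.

Define the well-strength parameter z₀ = (a/ℏ)√(2mV₀) = 0.428 × √(2·1·23.1) = 2.909.
A new bound state (alternating even/odd) appears each time z₀ passes a multiple of π/2, so N = ⌊2z₀/π⌋ + 1 = ⌊1.852⌋ + 1 = 2.

N = 2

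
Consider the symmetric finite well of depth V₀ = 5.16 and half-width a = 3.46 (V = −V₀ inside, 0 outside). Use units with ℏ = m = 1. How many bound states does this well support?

N = 8

Define the well-strength parameter z₀ = (a/ℏ)√(2mV₀) = 3.46 × √(2·1·5.16) = 11.12.
The even/odd transcendental equations gain one root per π/2 in z₀, giving N = 1 + ⌊2z₀/π⌋ = 1 + ⌊7.076⌋ = 8.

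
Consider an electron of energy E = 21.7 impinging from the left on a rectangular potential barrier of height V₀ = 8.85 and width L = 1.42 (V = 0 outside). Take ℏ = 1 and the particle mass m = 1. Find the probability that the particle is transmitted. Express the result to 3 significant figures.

T = 0.958

E > V₀: inside the barrier k₂ = √(2m(E − V₀))/ℏ = 5.070, k₂L = 7.199.
Matching at both interfaces gives T⁻¹ = 1 + V₀² sin²(k₂L) / [4E(E − V₀)] = 1.044, hence T = 0.958.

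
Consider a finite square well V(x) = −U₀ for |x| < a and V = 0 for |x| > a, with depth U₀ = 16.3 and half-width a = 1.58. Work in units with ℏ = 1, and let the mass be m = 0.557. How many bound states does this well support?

The dimensionless depth is z₀ = a√(2mU₀)/ℏ = 1.58 × √(18.16) = 6.733.
A new bound state (alternating even/odd) appears each time z₀ passes a multiple of π/2, so N = ⌊2z₀/π⌋ + 1 = ⌊4.286⌋ + 1 = 5.

N = 5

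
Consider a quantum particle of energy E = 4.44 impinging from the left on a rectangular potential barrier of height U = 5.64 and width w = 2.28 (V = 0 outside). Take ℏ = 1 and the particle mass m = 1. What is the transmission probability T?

T = 0.00229

Since E < U the interior solution is evanescent with decay constant κ = √(2m(U − E))/ℏ = 1.549.
κw = 3.532, sinh(κw) = 17.08.
The exact tunnelling result is T⁻¹ = 1 + U² sinh²(κw) / [4E(U − E)] = 436.6, so T = 0.00229.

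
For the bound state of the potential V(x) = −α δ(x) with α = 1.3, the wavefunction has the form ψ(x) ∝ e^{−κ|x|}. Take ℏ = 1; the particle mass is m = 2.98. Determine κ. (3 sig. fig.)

κ = 3.87

Integrate −(ℏ²/2m)ψ'' − αδ(x)ψ = Eψ from −ε to +ε: the ψ'' term gives ψ'(0⁺) − ψ'(0⁻) and the δ term gives −(2mα/ℏ²)ψ(0).
With ψ ∝ e^{−κ|x|} this yields −2κ = −2mα/ℏ², so κ = mα/ℏ² = 3.874.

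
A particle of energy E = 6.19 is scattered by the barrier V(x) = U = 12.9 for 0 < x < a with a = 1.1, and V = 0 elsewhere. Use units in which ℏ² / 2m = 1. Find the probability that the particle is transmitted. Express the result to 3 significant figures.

T = 0.0133

Since E < U the interior solution is evanescent with decay constant κ = √(2m(U − E))/ℏ = 2.590.
κa = 2.849, sinh(κa) = 8.610.
The exact tunnelling result is T⁻¹ = 1 + U² sinh²(κa) / [4E(U − E)] = 75.25, so T = 0.0133.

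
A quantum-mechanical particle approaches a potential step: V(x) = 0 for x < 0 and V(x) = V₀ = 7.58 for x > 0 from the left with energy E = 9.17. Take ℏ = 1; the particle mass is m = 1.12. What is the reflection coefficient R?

R = 0.170

On each side the TISE gives plane waves with k = √(2m(E − V))/ℏ: k₁ = √(2·1.12·9.17) = 4.532, k₂ = √(2·1.12·1.59) = 1.887.
Matching ψ and ψ′ at x = 0 gives r = (k₁ − k₂)/(k₁ + k₂), so R = r² = 0.1698 and T = 1 − R = 0.8302.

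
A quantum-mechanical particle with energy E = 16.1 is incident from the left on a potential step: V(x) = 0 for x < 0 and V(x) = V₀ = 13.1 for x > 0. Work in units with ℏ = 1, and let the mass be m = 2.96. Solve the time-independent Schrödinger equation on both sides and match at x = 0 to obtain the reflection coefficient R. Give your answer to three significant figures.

On each side the TISE gives plane waves with k = √(2m(E − V))/ℏ: k₁ = √(2·2.96·16.1) = 9.763, k₂ = √(2·2.96·3) = 4.214.
Matching ψ and ψ′ at x = 0 gives r = (k₁ − k₂)/(k₁ + k₂), so R = r² = 0.1576 and T = 1 − R = 0.8424.

R = 0.158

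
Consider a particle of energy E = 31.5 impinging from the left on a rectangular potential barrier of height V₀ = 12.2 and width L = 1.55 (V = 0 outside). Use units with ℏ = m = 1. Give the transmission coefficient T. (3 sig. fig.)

T = 0.997

Above the barrier the interior wavenumber is k₂ = √(2m(E − V₀))/ℏ = 6.213, giving phase k₂L = 9.630.
T = [1 + V₀² sin²(k₂L) / (4E(E − V₀))]⁻¹ = 1/1.003 = 0.997.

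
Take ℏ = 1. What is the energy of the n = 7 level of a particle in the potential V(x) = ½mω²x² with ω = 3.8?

The oscillator eigenvalues are E_n = ℏω(n + ½), so E_7 = 3.8 × 7.5 = 28.50.

E = 28.5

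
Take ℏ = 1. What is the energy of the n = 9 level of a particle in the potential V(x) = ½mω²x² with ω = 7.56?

Using E_n = (n + ½)ℏω: E_9 = 9.5 × 7.56 = 71.82.

E = 71.8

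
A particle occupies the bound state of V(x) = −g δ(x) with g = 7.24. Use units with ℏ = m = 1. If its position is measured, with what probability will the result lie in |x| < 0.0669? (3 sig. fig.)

P = 0.620

The normalised bound state is ψ = √κ e^{−κ|x|} with κ = mg/ℏ² = 7.240.
P(|x| < d) = ∫_{−d}^{d} κ e^{−2κ|x|} dx = 1 − e^{−2κd} = 1 − e^{−0.9687} = 0.6204.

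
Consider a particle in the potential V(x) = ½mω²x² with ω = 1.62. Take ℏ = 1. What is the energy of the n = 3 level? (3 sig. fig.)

The oscillator eigenvalues are E_n = ℏω(n + ½), so E_3 = 1.62 × 3.5 = 5.670.

E = 5.67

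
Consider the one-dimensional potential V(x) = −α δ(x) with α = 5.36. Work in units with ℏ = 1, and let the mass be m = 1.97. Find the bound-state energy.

For x ≠ 0 the bound state is ψ ∝ e^{−κ|x|}; integrating the TISE across the delta gives the cusp condition 2κ = 2mα/ℏ², so κ = 10.56.
Then E = −ℏ²κ²/(2m) = −mα²/(2ℏ²) = -28.30.

E = -28.3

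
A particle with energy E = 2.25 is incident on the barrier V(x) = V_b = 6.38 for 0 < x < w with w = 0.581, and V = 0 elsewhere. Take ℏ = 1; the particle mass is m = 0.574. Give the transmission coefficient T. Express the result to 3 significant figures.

T = 0.256

E < V_b: inside the barrier ψ ∝ e^{±κx} with κ = √(2m(V_b − E))/ℏ = 2.177.
κw = 1.265, sinh(κw) = 1.631.
The exact tunnelling result is T⁻¹ = 1 + V_b² sinh²(κw) / [4E(V_b − E)] = 3.912, so T = 0.256.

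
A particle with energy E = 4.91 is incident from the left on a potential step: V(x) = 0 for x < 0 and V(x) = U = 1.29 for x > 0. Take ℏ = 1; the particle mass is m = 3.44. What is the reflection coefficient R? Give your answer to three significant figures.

R = 0.00578

On each side the TISE gives plane waves with k = √(2m(E − V))/ℏ: k₁ = √(2·3.44·4.91) = 5.812, k₂ = √(2·3.44·3.62) = 4.991.
Continuity of ψ and ψ′ at the step yields the reflection amplitude r = (k₁ − k₂)/(k₁ + k₂) = 0.07605; thus R = |r|² = 0.005784, T = 0.9942.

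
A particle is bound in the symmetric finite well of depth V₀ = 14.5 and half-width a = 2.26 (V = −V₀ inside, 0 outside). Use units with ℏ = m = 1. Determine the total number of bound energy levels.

N = 8

The dimensionless depth is z₀ = a√(2mV₀)/ℏ = 2.26 × √(29.00) = 12.17.
A new bound state (alternating even/odd) appears each time z₀ passes a multiple of π/2, so N = ⌊2z₀/π⌋ + 1 = ⌊7.748⌋ + 1 = 8.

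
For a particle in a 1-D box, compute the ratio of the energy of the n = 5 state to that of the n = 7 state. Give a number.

E_n = n²π²ℏ²/(2mL²) so the ratio is n₂²/n₁² = 25/49 = 0.510204.

0.510204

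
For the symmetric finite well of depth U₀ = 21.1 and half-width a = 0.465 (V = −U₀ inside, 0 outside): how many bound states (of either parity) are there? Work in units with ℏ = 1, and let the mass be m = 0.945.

Define the well-strength parameter z₀ = (a/ℏ)√(2mU₀) = 0.465 × √(2·0.945·21.1) = 2.936.
The even/odd transcendental equations gain one root per π/2 in z₀, giving N = 1 + ⌊2z₀/π⌋ = 1 + ⌊1.869⌋ = 2.

N = 2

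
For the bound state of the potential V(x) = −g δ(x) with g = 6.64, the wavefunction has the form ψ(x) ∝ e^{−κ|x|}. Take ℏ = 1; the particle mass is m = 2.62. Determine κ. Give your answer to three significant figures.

κ = 17.4

Integrate −(ℏ²/2m)ψ'' − gδ(x)ψ = Eψ from −ε to +ε: the ψ'' term gives ψ'(0⁺) − ψ'(0⁻) and the δ term gives −(2mg/ℏ²)ψ(0).
With ψ ∝ e^{−κ|x|} this yields −2κ = −2mg/ℏ², so κ = mg/ℏ² = 17.40.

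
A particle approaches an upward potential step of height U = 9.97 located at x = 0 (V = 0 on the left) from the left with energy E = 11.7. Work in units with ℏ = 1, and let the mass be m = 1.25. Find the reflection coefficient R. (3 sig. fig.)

On each side the TISE gives plane waves with k = √(2m(E − V))/ℏ: k₁ = √(2·1.25·11.7) = 5.408, k₂ = √(2·1.25·1.73) = 2.080.
Continuity of ψ and ψ′ at the step yields the reflection amplitude r = (k₁ − k₂)/(k₁ + k₂) = 0.4445; thus R = |r|² = 0.1976, T = 0.8024.

R = 0.198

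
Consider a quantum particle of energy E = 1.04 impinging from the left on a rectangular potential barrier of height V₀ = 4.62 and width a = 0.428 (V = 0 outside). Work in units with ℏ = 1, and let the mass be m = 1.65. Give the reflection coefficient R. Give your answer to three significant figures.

Since E < V₀ the interior solution is evanescent with decay constant κ = √(2m(V₀ − E))/ℏ = 3.437.
κa = 1.471, sinh(κa) = 2.062.
Matching ψ, ψ′ at both faces gives T = [1 + V₀² sinh²(κa) / (4E(V₀ − E))]⁻¹ = 1/7.095 = 0.141.
R = 1 − T = 0.859.

R = 0.859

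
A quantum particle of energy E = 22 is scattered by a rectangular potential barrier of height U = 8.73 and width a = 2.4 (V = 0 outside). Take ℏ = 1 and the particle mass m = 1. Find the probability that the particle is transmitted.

T = 0.997

Above the barrier the interior wavenumber is k₂ = √(2m(E − U))/ℏ = 5.152, giving phase k₂a = 12.36.
Matching at both interfaces gives T⁻¹ = 1 + U² sin²(k₂a) / [4E(E − U)] = 1.003, hence T = 0.997.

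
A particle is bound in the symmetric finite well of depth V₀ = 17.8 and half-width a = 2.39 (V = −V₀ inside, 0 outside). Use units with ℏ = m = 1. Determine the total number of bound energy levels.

The dimensionless depth is z₀ = a√(2mV₀)/ℏ = 2.39 × √(35.60) = 14.26.
A new bound state (alternating even/odd) appears each time z₀ passes a multiple of π/2, so N = ⌊2z₀/π⌋ + 1 = ⌊9.078⌋ + 1 = 10.

N = 10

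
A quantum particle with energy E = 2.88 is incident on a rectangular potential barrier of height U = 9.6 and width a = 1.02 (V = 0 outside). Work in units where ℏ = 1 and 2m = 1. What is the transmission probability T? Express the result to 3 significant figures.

T = 0.0169

Since E < U the interior solution is evanescent with decay constant κ = √(2m(U − E))/ℏ = 2.592.
κa = 2.644, sinh(κa) = 7.000.
The exact tunnelling result is T⁻¹ = 1 + U² sinh²(κa) / [4E(U − E)] = 59.34, so T = 0.0169.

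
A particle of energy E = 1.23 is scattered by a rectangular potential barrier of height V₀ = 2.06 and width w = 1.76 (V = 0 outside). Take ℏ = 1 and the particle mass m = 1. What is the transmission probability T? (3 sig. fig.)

T = 0.0405

E < V₀: inside the barrier ψ ∝ e^{±κx} with κ = √(2m(V₀ − E))/ℏ = 1.288.
κw = 2.268, sinh(κw) = 4.776.
The exact tunnelling result is T⁻¹ = 1 + V₀² sinh²(κw) / [4E(V₀ − E)] = 24.71, so T = 0.0405.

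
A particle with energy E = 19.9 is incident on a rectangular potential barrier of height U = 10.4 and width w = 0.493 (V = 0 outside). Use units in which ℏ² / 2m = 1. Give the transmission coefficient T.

T = 0.875

Above the barrier the interior wavenumber is k₂ = √(2m(E − U))/ℏ = 3.082, giving phase k₂w = 1.520.
Matching at both interfaces gives T⁻¹ = 1 + U² sin²(k₂w) / [4E(E − U)] = 1.143, hence T = 0.875.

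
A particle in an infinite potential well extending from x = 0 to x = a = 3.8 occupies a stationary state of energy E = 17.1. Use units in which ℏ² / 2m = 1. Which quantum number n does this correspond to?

From E_n = n²π²ℏ²/(2ma²) invert to n = √(2ma²E)/(πℏ).
n = (3.8/π) × √(2 × 0.5 × 17.1) = 5.002 → n = 5.

n = 5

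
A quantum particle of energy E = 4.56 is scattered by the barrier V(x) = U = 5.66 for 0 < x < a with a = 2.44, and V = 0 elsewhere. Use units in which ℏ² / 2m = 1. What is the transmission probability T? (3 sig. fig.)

T = 0.0150

E < U: inside the barrier ψ ∝ e^{±κx} with κ = √(2m(U − E))/ℏ = 1.049.
κa = 2.559, sinh(κa) = 6.423.
Matching ψ, ψ′ at both faces gives T = [1 + U² sinh²(κa) / (4E(U − E))]⁻¹ = 1/66.88 = 0.0150.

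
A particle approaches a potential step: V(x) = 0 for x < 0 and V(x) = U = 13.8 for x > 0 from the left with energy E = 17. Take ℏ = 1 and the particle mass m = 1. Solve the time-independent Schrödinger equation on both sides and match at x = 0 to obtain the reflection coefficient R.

On each side the TISE gives plane waves with k = √(2m(E − V))/ℏ: k₁ = √(2·1·17) = 5.831, k₂ = √(2·1·3.2) = 2.530.
Matching ψ and ψ′ at x = 0 gives r = (k₁ − k₂)/(k₁ + k₂), so R = r² = 0.1559 and T = 1 − R = 0.8441.

R = 0.156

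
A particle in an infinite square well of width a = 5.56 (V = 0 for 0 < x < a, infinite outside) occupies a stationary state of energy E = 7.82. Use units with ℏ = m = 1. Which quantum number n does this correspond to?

n = 7

For an infinite well E_n = n²π²ℏ²/(2ma²), so n = (a/πℏ)√(2mE).
n = (5.56/π) × √(2 × 1 × 7.82) = 6.999 → n = 7.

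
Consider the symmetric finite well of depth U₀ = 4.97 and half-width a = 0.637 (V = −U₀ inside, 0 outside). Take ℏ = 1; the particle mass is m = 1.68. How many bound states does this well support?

N = 2

The dimensionless depth is z₀ = a√(2mU₀)/ℏ = 0.637 × √(16.70) = 2.603.
The even/odd transcendental equations gain one root per π/2 in z₀, giving N = 1 + ⌊2z₀/π⌋ = 1 + ⌊1.657⌋ = 2.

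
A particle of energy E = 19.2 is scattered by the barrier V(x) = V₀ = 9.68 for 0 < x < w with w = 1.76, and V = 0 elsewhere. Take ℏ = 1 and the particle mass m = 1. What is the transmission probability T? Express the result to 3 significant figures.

T = 0.889

Above the barrier the interior wavenumber is k₂ = √(2m(E − V₀))/ℏ = 4.363, giving phase k₂w = 7.680.
T = [1 + V₀² sin²(k₂w) / (4E(E − V₀))]⁻¹ = 1/1.124 = 0.889.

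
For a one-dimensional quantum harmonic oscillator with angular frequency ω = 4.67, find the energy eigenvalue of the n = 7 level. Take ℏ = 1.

E = 35.0

Using E_n = (n + ½)ℏω: E_7 = 7.5 × 4.67 = 35.03.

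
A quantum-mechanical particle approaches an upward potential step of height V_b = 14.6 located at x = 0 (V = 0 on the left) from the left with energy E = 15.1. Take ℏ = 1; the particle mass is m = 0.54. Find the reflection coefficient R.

On each side the TISE gives plane waves with k = √(2m(E − V))/ℏ: k₁ = √(2·0.54·15.1) = 4.038, k₂ = √(2·0.54·0.5) = 0.7348.
Continuity of ψ and ψ′ at the step yields the reflection amplitude r = (k₁ − k₂)/(k₁ + k₂) = 0.6921; thus R = |r|² = 0.4790, T = 0.5210.

R = 0.479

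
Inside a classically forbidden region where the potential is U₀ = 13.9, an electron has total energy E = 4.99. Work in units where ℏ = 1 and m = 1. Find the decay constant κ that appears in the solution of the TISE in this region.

κ = 4.22

Since E < U₀ the TISE in this region is ψ'' = κ²ψ with κ = √(2m(U₀ − E))/ℏ.
κ = √(2 × 1 × 8.91) = 4.221.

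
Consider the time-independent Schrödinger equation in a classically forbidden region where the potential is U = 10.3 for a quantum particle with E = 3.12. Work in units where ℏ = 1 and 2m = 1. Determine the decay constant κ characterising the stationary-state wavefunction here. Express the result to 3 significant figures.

κ = 2.68

Since E < U the TISE in this region is ψ'' = κ²ψ with κ = √(2m(U − E))/ℏ.
κ = √(2 × 0.5 × 7.18) = 2.680.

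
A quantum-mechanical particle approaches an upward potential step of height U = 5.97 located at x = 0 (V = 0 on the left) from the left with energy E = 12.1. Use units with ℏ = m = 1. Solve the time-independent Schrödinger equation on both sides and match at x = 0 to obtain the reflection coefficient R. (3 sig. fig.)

R = 0.0284

On each side the TISE gives plane waves with k = √(2m(E − V))/ℏ: k₁ = √(2·1·12.1) = 4.919, k₂ = √(2·1·6.13) = 3.501.
Matching ψ and ψ′ at x = 0 gives r = (k₁ − k₂)/(k₁ + k₂), so R = r² = 0.02835 and T = 1 − R = 0.9716.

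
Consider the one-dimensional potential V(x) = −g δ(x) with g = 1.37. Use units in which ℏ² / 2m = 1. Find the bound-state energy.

The bound state is ψ(x) = √κ e^{−κ|x|}. The derivative jump ψ'(0⁺) − ψ'(0⁻) = −(2mg/ℏ²)ψ(0) fixes κ = mg/ℏ² = 0.6850.
Then E = −ℏ²κ²/(2m) = −mg²/(2ℏ²) = -0.4692.

E = -0.469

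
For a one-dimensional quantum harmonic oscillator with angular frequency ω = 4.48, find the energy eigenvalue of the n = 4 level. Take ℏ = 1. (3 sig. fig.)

The oscillator eigenvalues are E_n = ℏω(n + ½), so E_4 = 4.48 × 4.5 = 20.16.

E = 20.2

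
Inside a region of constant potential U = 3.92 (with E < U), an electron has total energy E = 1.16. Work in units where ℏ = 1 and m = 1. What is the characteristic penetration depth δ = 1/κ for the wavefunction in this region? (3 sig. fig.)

δ = 0.426

Since E < U the TISE in this region is ψ'' = κ²ψ with κ = √(2m(U − E))/ℏ.
κ = √(2 × 1 × 2.76) = 2.349. The penetration depth is δ = 1/κ = 0.426.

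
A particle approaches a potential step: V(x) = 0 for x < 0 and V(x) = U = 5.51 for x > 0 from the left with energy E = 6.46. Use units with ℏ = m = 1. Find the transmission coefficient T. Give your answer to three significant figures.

T = 0.801

The wavenumbers are k₁ = √(2mE)/ℏ = 3.594 on the left and k₂ = √(2m(E − U))/ℏ = 1.378 on the right.
Continuity of ψ and ψ′ at the step yields the reflection amplitude r = (k₁ − k₂)/(k₁ + k₂) = 0.4456; thus R = |r|² = 0.1986, T = 0.8014.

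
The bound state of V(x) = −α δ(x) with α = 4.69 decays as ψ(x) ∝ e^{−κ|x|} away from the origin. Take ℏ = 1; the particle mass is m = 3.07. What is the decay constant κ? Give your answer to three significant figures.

κ = 14.4

Integrating the TISE across x = 0 gives the cusp condition ψ'(0⁺) − ψ'(0⁻) = −(2mα/ℏ²)ψ(0).
With ψ ∝ e^{−κ|x|} this yields −2κ = −2mα/ℏ², so κ = mα/ℏ² = 14.40.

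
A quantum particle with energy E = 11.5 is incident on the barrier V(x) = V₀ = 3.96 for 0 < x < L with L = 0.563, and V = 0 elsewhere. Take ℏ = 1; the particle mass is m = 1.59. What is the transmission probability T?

E > V₀: inside the barrier k₂ = √(2m(E − V₀))/ℏ = 4.897, k₂L = 2.757.
T = [1 + V₀² sin²(k₂L) / (4E(E − V₀))]⁻¹ = 1/1.006 = 0.994.

T = 0.994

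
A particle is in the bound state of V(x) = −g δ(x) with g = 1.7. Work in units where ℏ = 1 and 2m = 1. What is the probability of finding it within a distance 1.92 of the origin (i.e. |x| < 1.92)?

The normalised bound state is ψ = √κ e^{−κ|x|} with κ = mg/ℏ² = 0.8500.
P(|x| < d) = ∫_{−d}^{d} κ e^{−2κ|x|} dx = 1 − e^{−2κd} = 1 − e^{−3.264} = 0.9618.

P = 0.962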